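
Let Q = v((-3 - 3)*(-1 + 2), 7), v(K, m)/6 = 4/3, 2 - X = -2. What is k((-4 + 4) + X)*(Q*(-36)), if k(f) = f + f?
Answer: -2304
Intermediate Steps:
X = 4 (X = 2 - 1*(-2) = 2 + 2 = 4)
v(K, m) = 8 (v(K, m) = 6*(4/3) = 8)
Q = 8
k(f) = 2*f
k((-4 + 4) + X)*(Q*(-36)) = (2*((-4 + 4) + 4))*(8*(-36)) = (2*(0 + 4))*(-288) = (2*4)*(-288) = 8*(-288) = -2304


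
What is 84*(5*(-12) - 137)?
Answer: -16548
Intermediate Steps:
84*(5*(-12) - 137) = 84*(-60 - 137) = 84*(-197) = -16548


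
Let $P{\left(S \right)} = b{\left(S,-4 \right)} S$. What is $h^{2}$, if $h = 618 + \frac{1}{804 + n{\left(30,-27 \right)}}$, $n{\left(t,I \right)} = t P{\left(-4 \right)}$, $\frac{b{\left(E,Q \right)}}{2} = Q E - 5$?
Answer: $\frac{1287423814609}{3370896} \approx 3.8192 \cdot 10^{5}$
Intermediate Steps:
$b{\left(E,Q \right)} = -10 + 2 E Q$ ($b{\left(E,Q \right)} = 2 \left(Q E - 5\right) = 2 \left(E Q - 5\right) = 2 \left(-5 + E Q\right) = -10 + 2 E Q$)
$P{\left(S \right)} = S \left(-10 - 8 S\right)$ ($P{\left(S \right)} = \left(-10 + 2 S \left(-4\right)\right) S = \left(-10 - 8 S\right) S = S \left(-10 - 8 S\right)$)
$n{\left(t,I \right)} = - 88 t$ ($n{\left(t,I \right)} = t 2 \left(-4\right) \left(-5 - -16\right) = t 2 \left(-4\right) \left(-5 + 16\right) = t 2 \left(-4\right) 11 = t \left(-88\right) = - 88 t$)
$h = \frac{1134647}{1836}$ ($h = 618 + \frac{1}{804 - 2640} = 618 + \frac{1}{-1836} = 618 - \frac{1}{1836} = \frac{1134647}{1836} \approx 618.0$)
$h^{2} = \left(\frac{1134647}{1836}\right)^{2} = \frac{1287423814609}{3370896}$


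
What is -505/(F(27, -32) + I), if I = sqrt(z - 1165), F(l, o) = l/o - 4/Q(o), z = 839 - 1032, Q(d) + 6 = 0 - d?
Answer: 87183200/235182273 + 87393280*I*sqrt(1358)/235182273 ≈ 0.3707 + 13.694*I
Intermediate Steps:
Q(d) = -6 - d (Q(d) = -6 + (0 - d) = -6 - d)
z = -193
F(l, o) = -4/(-6 - o) + l/o (F(l, o) = l/o - 4/(-6 - o) = -4/(-6 - o) + l/o)
I = I*sqrt(1358) (I = sqrt(-193 - 1165) = sqrt(-1358) = I*sqrt(1358) ≈ 36.851*I)
-505/(F(27, -32) + I) = -505/((4/(6 - 32) + 27/(-32)) + I*sqrt(1358)) = -505/((4/(-26) + 27*(-1/32)) + I*sqrt(1358)) = -505/((4*(-1/26) - 27/32) + I*sqrt(1358)) = -505/((-2/13 - 27/32) + I*sqrt(1358)) = -505/(-415/416 + I*sqrt(1358))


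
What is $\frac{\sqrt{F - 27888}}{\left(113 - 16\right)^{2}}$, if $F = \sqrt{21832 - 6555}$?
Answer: $\frac{\sqrt{-27888 + \sqrt{15277}}}{9409} \approx 0.017709 i$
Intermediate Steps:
$F = \sqrt{15277} \approx 123.6$
$\frac{\sqrt{F - 27888}}{\left(113 - 16\right)^{2}} = \frac{\sqrt{\sqrt{15277} - 27888}}{\left(113 - 16\right)^{2}} = \frac{\sqrt{-27888 + \sqrt{15277}}}{97^{2}} = \frac{\sqrt{-27888 + \sqrt{15277}}}{9409}$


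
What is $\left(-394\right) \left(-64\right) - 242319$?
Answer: $-217103$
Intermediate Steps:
$\left(-394\right) \left(-64\right) - 242319 = 25216 - 242319 = -217103$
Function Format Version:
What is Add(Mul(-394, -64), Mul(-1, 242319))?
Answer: -217103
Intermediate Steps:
Add(Mul(-394, -64), Mul(-1, 242319)) = Add(25216, -242319) = -217103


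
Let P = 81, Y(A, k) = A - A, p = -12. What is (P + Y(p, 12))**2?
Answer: 6561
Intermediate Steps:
Y(A, k) = 0
(P + Y(p, 12))**2 = (81 + 0)**2 = 81**2 = 6561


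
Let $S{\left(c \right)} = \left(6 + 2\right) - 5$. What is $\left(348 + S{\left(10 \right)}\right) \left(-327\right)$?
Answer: $-114777$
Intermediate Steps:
$S{\left(c \right)} = 3$ ($S{\left(c \right)} = 8 - 5 = 3$)
$\left(348 + S{\left(10 \right)}\right) \left(-327\right) = \left(348 + 3\right) \left(-327\right) = 351 \left(-327\right) = -114777$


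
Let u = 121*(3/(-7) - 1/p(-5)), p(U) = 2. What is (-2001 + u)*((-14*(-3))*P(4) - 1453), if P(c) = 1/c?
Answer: 85358495/28 ≈ 3.0485e+6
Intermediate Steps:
u = -1573/14 (u = 121*(3/(-7) - 1/2) = 121*(3*(-⅐) - 1*½) = 121*(-3/7 - ½) = 121*(-13/14) = -1573/14 ≈ -112.36)
(-2001 + u)*((-14*(-3))*P(4) - 1453) = (-2001 - 1573/14)*(-14*(-3)/4 - 1453) = -29587*(42*(¼) - 1453)/14 = -29587*(21/2 - 1453)/14 = -29587/14*(-2885/2) = 85358495/28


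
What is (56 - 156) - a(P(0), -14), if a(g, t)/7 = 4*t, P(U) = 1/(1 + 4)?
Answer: 292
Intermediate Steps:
P(U) = ⅕ (P(U) = 1/5 = ⅕)
a(g, t) = 28*t (a(g, t) = 7*(4*t) = 28*t)
(56 - 156) - a(P(0), -14) = (56 - 156) - 28*(-14) = -100 - 1*(-392) = -100 + 392 = 292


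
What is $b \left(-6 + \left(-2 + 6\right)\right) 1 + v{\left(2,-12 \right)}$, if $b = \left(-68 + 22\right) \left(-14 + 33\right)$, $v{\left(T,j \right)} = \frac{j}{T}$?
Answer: $1742$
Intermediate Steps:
$b = -874$ ($b = \left(-46\right) 19 = -874$)
$b \left(-6 + \left(-2 + 6\right)\right) 1 + v{\left(2,-12 \right)} = - 874 \left(-6 + \left(-2 + 6\right)\right) 1 - \frac{12}{2} = - 874 \left(-6 + 4\right) 1 - 6 = - 874 \left(\left(-2\right) 1\right) - 6 = \left(-874\right) \left(-2\right) - 6 = 1748 - 6 = 1742$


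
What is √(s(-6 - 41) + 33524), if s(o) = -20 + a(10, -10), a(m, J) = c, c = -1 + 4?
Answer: 3*√3723 ≈ 183.05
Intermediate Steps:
c = 3
a(m, J) = 3
s(o) = -17 (s(o) = -20 + 3 = -17)
√(s(-6 - 41) + 33524) = √(-17 + 33524) = √33507 = 3*√3723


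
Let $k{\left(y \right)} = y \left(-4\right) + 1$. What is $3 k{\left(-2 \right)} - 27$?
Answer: $0$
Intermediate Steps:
$k{\left(y \right)} = 1 - 4 y$ ($k{\left(y \right)} = - 4 y + 1 = 1 - 4 y$)
$3 k{\left(-2 \right)} - 27 = 3 \left(1 - -8\right) - 27 = 3 \left(1 + 8\right) - 27 = 3 \cdot 9 - 27 = 27 - 27 = 0$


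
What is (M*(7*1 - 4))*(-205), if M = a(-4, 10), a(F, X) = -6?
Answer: 3690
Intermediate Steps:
M = -6
(M*(7*1 - 4))*(-205) = -6*(7*1 - 4)*(-205) = -6*(7 - 4)*(-205) = -6*3*(-205) = -18*(-205) = 3690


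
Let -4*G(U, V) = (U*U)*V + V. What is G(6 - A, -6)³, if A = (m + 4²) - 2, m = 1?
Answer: 1860867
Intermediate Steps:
A = 15 (A = (1 + 4²) - 2 = (1 + 16) - 2 = 17 - 2 = 15)
G(U, V) = -V/4 - V*U²/4 (G(U, V) = -((U*U)*V + V)/4 = -(U²*V + V)/4 = -(V*U² + V)/4 = -(V + V*U²)/4 = -V/4 - V*U²/4)
G(6 - A, -6)³ = (-¼*(-6)*(1 + (6 - 1*15)²))³ = (-¼*(-6)*(1 + (6 - 15)²))³ = (-¼*(-6)*(1 + (-9)²))³ = (-¼*(-6)*(1 + 81))³ = (-¼*(-6)*82)³ = 123³ = 1860867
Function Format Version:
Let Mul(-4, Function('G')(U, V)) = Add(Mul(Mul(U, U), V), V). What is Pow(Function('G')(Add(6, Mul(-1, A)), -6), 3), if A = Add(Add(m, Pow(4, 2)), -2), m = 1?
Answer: 1860867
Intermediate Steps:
A = 15 (A = Add(Add(1, Pow(4, 2)), -2) = Add(Add(1, 16), -2) = Add(17, -2) = 15)
Function('G')(U, V) = Add(Mul(Rational(-1, 4), V), Mul(Rational(-1, 4), V, Pow(U, 2))) (Function('G')(U, V) = Mul(Rational(-1, 4), Add(Mul(Mul(U, U), V), V)) = Mul(Rational(-1, 4), Add(Mul(Pow(U, 2), V), V)) = Mul(Rational(-1, 4), Add(Mul(V, Pow(U, 2)), V)) = Mul(Rational(-1, 4), Add(V, Mul(V, Pow(U, 2)))) = Add(Mul(Rational(-1, 4), V), Mul(Rational(-1, 4), V, Pow(U, 2))))
Pow(Function('G')(Add(6, Mul(-1, A)), -6), 3) = Pow(Mul(Rational(-1, 4), -6, Add(1, Pow(Add(6, Mul(-1, 15)), 2))), 3) = Pow(Mul(Rational(-1, 4), -6, Add(1, Pow(Add(6, -15), 2))), 3) = Pow(Mul(Rational(-1, 4), -6, Add(1, Pow(-9, 2))), 3) = Pow(Mul(Rational(-1, 4), -6, Add(1, 81)), 3) = Pow(Mul(Rational(-1, 4), -6, 82), 3) = Pow(123, 3) = 1860867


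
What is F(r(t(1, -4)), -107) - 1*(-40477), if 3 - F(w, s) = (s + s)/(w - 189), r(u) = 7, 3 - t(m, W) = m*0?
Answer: 3683573/91 ≈ 40479.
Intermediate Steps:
t(m, W) = 3 (t(m, W) = 3 - m*0 = 3 - 1*0 = 3 + 0 = 3)
F(w, s) = 3 - 2*s/(-189 + w) (F(w, s) = 3 - (s + s)/(w - 189) = 3 - 2*s/(-189 + w))
F(r(t(1, -4)), -107) - 1*(-40477) = (-567 - 2*(-107) + 3*7)/(-189 + 7) - 1*(-40477) = (-567 + 214 + 21)/(-182) + 40477 = -1/182*(-332) + 40477 = 166/91 + 40477 = 3683573/91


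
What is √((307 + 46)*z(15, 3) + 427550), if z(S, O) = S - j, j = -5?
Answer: 3*√48290 ≈ 659.25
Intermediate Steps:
z(S, O) = 5 + S (z(S, O) = S - 1*(-5) = S + 5 = 5 + S)
√((307 + 46)*z(15, 3) + 427550) = √((307 + 46)*(5 + 15) + 427550) = √(353*20 + 427550) = √(7060 + 427550) = √434610 = 3*√48290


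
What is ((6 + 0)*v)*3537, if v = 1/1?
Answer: 21222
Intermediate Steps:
v = 1
((6 + 0)*v)*3537 = ((6 + 0)*1)*3537 = (6*1)*3537 = 6*3537 = 21222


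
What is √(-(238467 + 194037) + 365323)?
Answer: I*√67181 ≈ 259.19*I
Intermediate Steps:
√(-(238467 + 194037) + 365323) = √(-1*432504 + 365323) = √(-432504 + 365323) = √(-67181) = I*√67181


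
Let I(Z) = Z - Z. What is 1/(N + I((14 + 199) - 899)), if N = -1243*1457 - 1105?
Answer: -1/1812156 ≈ -5.5183e-7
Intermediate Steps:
I(Z) = 0
N = -1812156 (N = -1811051 - 1105 = -1812156)
1/(N + I((14 + 199) - 899)) = 1/(-1812156 + 0) = 1/(-1812156) = -1/1812156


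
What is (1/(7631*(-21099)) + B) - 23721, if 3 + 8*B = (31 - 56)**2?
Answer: -15226864792741/644025876 ≈ -23643.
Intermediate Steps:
B = 311/4 (B = -3/8 + (31 - 56)**2/8 = -3/8 + (1/8)*(-25)**2 = -3/8 + (1/8)*625 = -3/8 + 625/8 = 311/4 ≈ 77.750)
(1/(7631*(-21099)) + B) - 23721 = (1/(7631*(-21099)) + 311/4) - 23721 = ((1/7631)*(-1/21099) + 311/4) - 23721 = (-1/161006469 + 311/4) - 23721 = 50073011855/644025876 - 23721 = -15226864792741/644025876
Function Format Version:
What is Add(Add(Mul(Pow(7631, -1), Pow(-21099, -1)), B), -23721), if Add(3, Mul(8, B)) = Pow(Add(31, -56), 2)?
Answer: Rational(-15226864792741, 644025876) ≈ -23643.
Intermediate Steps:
B = Rational(311, 4) (B = Add(Rational(-3, 8), Mul(Rational(1, 8), Pow(Add(31, -56), 2))) = Add(Rational(-3, 8), Mul(Rational(1, 8), Pow(-25, 2))) = Add(Rational(-3, 8), Mul(Rational(1, 8), 625)) = Add(Rational(-3, 8), Rational(625, 8)) = Rational(311, 4) ≈ 77.750)
Add(Add(Mul(Pow(7631, -1), Pow(-21099, -1)), B), -23721) = Add(Add(Mul(Pow(7631, -1), Pow(-21099, -1)), Rational(311, 4)), -23721) = Add(Add(Mul(Rational(1, 7631), Rational(-1, 21099)), Rational(311, 4)), -23721) = Add(Add(Rational(-1, 161006469), Rational(311, 4)), -23721) = Add(Rational(50073011855, 644025876), -23721) = Rational(-15226864792741, 644025876)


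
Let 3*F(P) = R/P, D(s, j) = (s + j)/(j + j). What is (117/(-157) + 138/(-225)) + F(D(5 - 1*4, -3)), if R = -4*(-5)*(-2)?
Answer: -486997/11775 ≈ -41.359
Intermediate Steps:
R = -40 (R = 20*(-2) = -40)
D(s, j) = (j + s)/(2*j) (D(s, j) = (j + s)/((2*j)) = (j + s)*(1/(2*j)) = (j + s)/(2*j))
F(P) = -40/(3*P) (F(P) = (-40/P)/3 = -40/(3*P))
(117/(-157) + 138/(-225)) + F(D(5 - 1*4, -3)) = (117/(-157) + 138/(-225)) - 40*(-6/(-3 + (5 - 1*4)))/3 = (117*(-1/157) + 138*(-1/225)) - 40*(-6/(-3 + (5 - 4)))/3 = (-117/157 - 46/75) - 40*(-6/(-3 + 1))/3 = -15997/11775 - 40/(3*((1/2)*(-1/3)*(-2))) = -15997/11775 - 40/(3*1/3) = -15997/11775 - 40/3*3 = -15997/11775 - 40 = -486997/11775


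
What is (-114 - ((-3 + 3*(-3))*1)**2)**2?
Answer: 66564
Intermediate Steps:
(-114 - ((-3 + 3*(-3))*1)**2)**2 = (-114 - ((-3 - 9)*1)**2)**2 = (-114 - (-12*1)**2)**2 = (-114 - 1*(-12)**2)**2 = (-114 - 1*144)**2 = (-114 - 144)**2 = (-258)**2 = 66564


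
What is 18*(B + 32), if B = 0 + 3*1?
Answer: 630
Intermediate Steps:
B = 3 (B = 0 + 3 = 3)
18*(B + 32) = 18*(3 + 32) = 18*35 = 630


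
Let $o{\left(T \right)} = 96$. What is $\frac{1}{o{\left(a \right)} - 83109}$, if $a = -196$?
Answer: $- \frac{1}{83013} \approx -1.2046 \cdot 10^{-5}$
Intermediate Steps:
$\frac{1}{o{\left(a \right)} - 83109} = \frac{1}{96 - 83109} = \frac{1}{-83013} = - \frac{1}{83013}$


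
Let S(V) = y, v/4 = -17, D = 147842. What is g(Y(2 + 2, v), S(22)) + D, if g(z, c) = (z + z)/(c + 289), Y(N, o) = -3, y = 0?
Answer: 42726332/289 ≈ 1.4784e+5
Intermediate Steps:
v = -68 (v = 4*(-17) = -68)
S(V) = 0
g(z, c) = 2*z/(289 + c) (g(z, c) = (2*z)/(289 + c) = 2*z/(289 + c))
g(Y(2 + 2, v), S(22)) + D = 2*(-3)/(289 + 0) + 147842 = 2*(-3)/289 + 147842 = 2*(-3)*(1/289) + 147842 = -6/289 + 147842 = 42726332/289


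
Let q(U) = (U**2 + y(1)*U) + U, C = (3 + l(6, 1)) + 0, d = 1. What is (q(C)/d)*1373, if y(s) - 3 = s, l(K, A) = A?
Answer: 49428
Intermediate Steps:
y(s) = 3 + s
C = 4 (C = (3 + 1) + 0 = 4 + 0 = 4)
q(U) = U**2 + 5*U (q(U) = (U**2 + (3 + 1)*U) + U = (U**2 + 4*U) + U = U**2 + 5*U)
(q(C)/d)*1373 = ((4*(5 + 4))/1)*1373 = ((4*9)*1)*1373 = (36*1)*1373 = 36*1373 = 49428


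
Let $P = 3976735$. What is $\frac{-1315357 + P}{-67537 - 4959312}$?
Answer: $- \frac{2661378}{5026849} \approx -0.52943$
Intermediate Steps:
$\frac{-1315357 + P}{-67537 - 4959312} = \frac{-1315357 + 3976735}{-67537 - 4959312} = \frac{2661378}{-5026849} = 2661378 \left(- \frac{1}{5026849}\right) = - \frac{2661378}{5026849}$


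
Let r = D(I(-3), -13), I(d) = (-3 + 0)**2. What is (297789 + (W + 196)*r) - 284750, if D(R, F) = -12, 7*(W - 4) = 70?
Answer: 10519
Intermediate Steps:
W = 14 (W = 4 + (1/7)*70 = 4 + 10 = 14)
I(d) = 9 (I(d) = (-3)**2 = 9)
r = -12
(297789 + (W + 196)*r) - 284750 = (297789 + (14 + 196)*(-12)) - 284750 = (297789 + 210*(-12)) - 284750 = (297789 - 2520) - 284750 = 295269 - 284750 = 10519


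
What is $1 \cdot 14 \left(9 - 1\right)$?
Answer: $112$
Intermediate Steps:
$1 \cdot 14 \left(9 - 1\right) = 14 \left(9 + \left(0 - 1\right)\right) = 14 \left(9 - 1\right) = 14 \cdot 8 = 112$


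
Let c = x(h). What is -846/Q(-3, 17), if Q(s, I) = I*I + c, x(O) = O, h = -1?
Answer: -47/16 ≈ -2.9375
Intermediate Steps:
c = -1
Q(s, I) = -1 + I² (Q(s, I) = I*I - 1 = I² - 1 = -1 + I²)
-846/Q(-3, 17) = -846/(-1 + 17²) = -846/(-1 + 289) = -846/288 = -846*1/288 = -47/16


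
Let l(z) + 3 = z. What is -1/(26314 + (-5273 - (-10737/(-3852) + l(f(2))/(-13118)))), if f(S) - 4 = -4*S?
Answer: -401036/8437080421 ≈ -4.7533e-5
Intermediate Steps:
f(S) = 4 - 4*S
l(z) = -3 + z
-1/(26314 + (-5273 - (-10737/(-3852) + l(f(2))/(-13118)))) = -1/(26314 + (-5273 - (-10737/(-3852) + (-3 + (4 - 4*2))/(-13118)))) = -1/(26314 + (-5273 - (-10737*(-1/3852) + (-3 + (4 - 8))*(-1/13118)))) = -1/(26314 + (-5273 - (1193/428 + (-3 - 4)*(-1/13118)))) = -1/(26314 + (-5273 - (1193/428 - 7*(-1/13118)))) = -1/(26314 + (-5273 - (1193/428 + 1/1874))) = -1/(26314 + (-5273 - 1*1118055/401036)) = -1/(26314 + (-5273 - 1118055/401036)) = -1/(26314 - 2115780883/401036) = -1/8437080421/401036 = -1*401036/8437080421 = -401036/8437080421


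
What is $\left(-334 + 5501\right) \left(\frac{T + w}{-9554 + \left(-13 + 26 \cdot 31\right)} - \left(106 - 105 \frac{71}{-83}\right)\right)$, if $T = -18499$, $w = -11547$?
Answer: $- \frac{722856660405}{727163} \approx -9.9408 \cdot 10^{5}$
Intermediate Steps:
$\left(-334 + 5501\right) \left(\frac{T + w}{-9554 + \left(-13 + 26 \cdot 31\right)} - \left(106 - 105 \frac{71}{-83}\right)\right) = \left(-334 + 5501\right) \left(\frac{-18499 - 11547}{-9554 + \left(-13 + 26 \cdot 31\right)} - \left(106 - 105 \frac{71}{-83}\right)\right) = 5167 \left(- \frac{30046}{-9554 + \left(-13 + 806\right)} - \left(106 - 105 \cdot 71 \left(- \frac{1}{83}\right)\right)\right) = 5167 \left(- \frac{30046}{-9554 + 793} + \left(-106 + 105 \left(- \frac{71}{83}\right)\right)\right) = 5167 \left(- \frac{30046}{-8761} - \frac{16253}{83}\right) = 5167 \left(\left(-30046\right) \left(- \frac{1}{8761}\right) - \frac{16253}{83}\right) = 5167 \left(\frac{30046}{8761} - \frac{16253}{83}\right) = 5167 \left(- \frac{139898715}{727163}\right) = - \frac{722856660405}{727163}$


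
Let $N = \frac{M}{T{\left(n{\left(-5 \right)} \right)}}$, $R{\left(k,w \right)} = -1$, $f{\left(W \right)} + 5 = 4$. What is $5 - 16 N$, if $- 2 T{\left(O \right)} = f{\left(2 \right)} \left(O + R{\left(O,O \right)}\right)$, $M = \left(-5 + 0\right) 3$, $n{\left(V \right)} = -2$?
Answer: $-155$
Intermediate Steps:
$f{\left(W \right)} = -1$ ($f{\left(W \right)} = -5 + 4 = -1$)
$M = -15$ ($M = \left(-5\right) 3 = -15$)
$T{\left(O \right)} = - \frac{1}{2} + \frac{O}{2}$ ($T{\left(O \right)} = - \frac{\left(-1\right) \left(O - 1\right)}{2} = - \frac{\left(-1\right) \left(-1 + O\right)}{2} = - \frac{1 - O}{2} = - \frac{1}{2} + \frac{O}{2}$)
$N = 10$ ($N = - \frac{15}{- \frac{1}{2} + \frac{1}{2} \left(-2\right)} = - \frac{15}{- \frac{1}{2} - 1} = - \frac{15}{- \frac{3}{2}} = \left(-15\right) \left(- \frac{2}{3}\right) = 10$)
$5 - 16 N = 5 - 160 = -155$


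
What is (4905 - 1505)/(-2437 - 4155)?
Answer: -425/824 ≈ -0.51578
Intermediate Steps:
(4905 - 1505)/(-2437 - 4155) = 3400/(-6592) = 3400*(-1/6592) = -425/824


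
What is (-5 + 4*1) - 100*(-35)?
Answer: 3499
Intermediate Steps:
(-5 + 4*1) - 100*(-35) = (-5 + 4) + 3500 = -1 + 3500 = 3499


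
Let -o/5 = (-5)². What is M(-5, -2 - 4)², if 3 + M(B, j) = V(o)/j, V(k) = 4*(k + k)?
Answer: 241081/9 ≈ 26787.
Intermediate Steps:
o = -125 (o = -5*(-5)² = -5*25 = -125)
V(k) = 8*k (V(k) = 4*(2*k) = 8*k)
M(B, j) = -3 - 1000/j (M(B, j) = -3 + (8*(-125))/j = -3 - 1000/j)
M(-5, -2 - 4)² = (-3 - 1000/(-2 - 4))² = (-3 - 1000/(-6))² = (-3 - 1000*(-⅙))² = (-3 + 500/3)² = (491/3)² = 241081/9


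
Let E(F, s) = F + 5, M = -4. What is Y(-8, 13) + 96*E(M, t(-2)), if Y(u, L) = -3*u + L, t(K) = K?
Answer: 133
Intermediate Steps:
E(F, s) = 5 + F
Y(u, L) = L - 3*u
Y(-8, 13) + 96*E(M, t(-2)) = (13 - 3*(-8)) + 96*(5 - 4) = (13 + 24) + 96*1 = 37 + 96 = 133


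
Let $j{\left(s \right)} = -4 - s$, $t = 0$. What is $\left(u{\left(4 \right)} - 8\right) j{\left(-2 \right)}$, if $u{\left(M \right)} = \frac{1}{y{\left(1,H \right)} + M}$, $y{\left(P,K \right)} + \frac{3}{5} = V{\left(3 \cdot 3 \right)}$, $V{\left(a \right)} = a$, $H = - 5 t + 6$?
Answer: $\frac{491}{31} \approx 15.839$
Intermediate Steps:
$H = 6$ ($H = \left(-5\right) 0 + 6 = 0 + 6 = 6$)
$y{\left(P,K \right)} = \frac{42}{5}$ ($y{\left(P,K \right)} = - \frac{3}{5} + 3 \cdot 3 = - \frac{3}{5} + 9 = \frac{42}{5}$)
$u{\left(M \right)} = \frac{1}{\frac{42}{5} + M}$
$\left(u{\left(4 \right)} - 8\right) j{\left(-2 \right)} = \left(\frac{5}{42 + 5 \cdot 4} - 8\right) \left(-4 - -2\right) = \left(\frac{5}{42 + 20} - 8\right) \left(-4 + 2\right) = \left(\frac{5}{62} - 8\right) \left(-2\right) = \left(- \frac{491}{62}\right) \left(-2\right) = \frac{491}{31}$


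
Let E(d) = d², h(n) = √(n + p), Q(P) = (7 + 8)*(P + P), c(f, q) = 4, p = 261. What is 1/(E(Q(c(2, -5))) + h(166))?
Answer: 14400/207359573 - √427/207359573 ≈ 6.9345e-5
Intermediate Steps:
Q(P) = 30*P (Q(P) = 15*(2*P) = 30*P)
h(n) = √(261 + n) (h(n) = √(n + 261) = √(261 + n))
1/(E(Q(c(2, -5))) + h(166)) = 1/((30*4)² + √(261 + 166)) = 1/(120² + √427) = 1/(14400 + √427)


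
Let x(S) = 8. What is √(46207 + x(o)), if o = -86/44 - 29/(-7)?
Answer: 3*√5135 ≈ 214.98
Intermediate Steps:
o = 337/154 (o = -86*1/44 - 29*(-⅐) = -43/22 + 29/7 = 337/154 ≈ 2.1883)
√(46207 + x(o)) = √(46207 + 8) = √46215 = 3*√5135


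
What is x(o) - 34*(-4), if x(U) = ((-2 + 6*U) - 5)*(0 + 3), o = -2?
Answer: 79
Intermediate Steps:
x(U) = -21 + 18*U (x(U) = (-7 + 6*U)*3 = -21 + 18*U)
x(o) - 34*(-4) = (-21 + 18*(-2)) - 34*(-4) = (-21 - 36) - 34*(-4) = -57 + 136 = 79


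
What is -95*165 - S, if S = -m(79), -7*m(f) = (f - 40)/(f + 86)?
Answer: -6034888/385 ≈ -15675.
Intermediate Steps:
m(f) = -(-40 + f)/(7*(86 + f)) (m(f) = -(f - 40)/(7*(f + 86)) = -(-40 + f)/(7*(86 + f)))
S = 13/385 (S = -(40 - 1*79)/(7*(86 + 79)) = -(40 - 79)/(7*165) = -(-39)/(7*165) = -1*(-13/385) = 13/385 ≈ 0.033766)
-95*165 - S = -95*165 - 1*13/385 = -15675 - 13/385 = -6034888/385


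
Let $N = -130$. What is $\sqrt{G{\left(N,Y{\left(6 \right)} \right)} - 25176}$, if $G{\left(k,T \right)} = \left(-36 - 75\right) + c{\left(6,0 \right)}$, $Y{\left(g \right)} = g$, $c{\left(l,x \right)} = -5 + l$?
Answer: $i \sqrt{25286} \approx 159.02 i$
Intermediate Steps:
$G{\left(k,T \right)} = -110$ ($G{\left(k,T \right)} = \left(-36 - 75\right) + \left(-5 + 6\right) = -111 + 1 = -110$)
$\sqrt{G{\left(N,Y{\left(6 \right)} \right)} - 25176} = \sqrt{-110 - 25176} = \sqrt{-25286} = i \sqrt{25286}$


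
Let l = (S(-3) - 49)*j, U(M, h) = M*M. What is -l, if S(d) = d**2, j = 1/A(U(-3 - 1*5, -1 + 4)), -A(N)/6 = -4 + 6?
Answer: -10/3 ≈ -3.3333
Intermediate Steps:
U(M, h) = M**2
A(N) = -12 (A(N) = -6*(-4 + 6) = -6*2 = -12)
j = -1/12 (j = 1/(-12) = -1/12 ≈ -0.083333)
l = 10/3 (l = ((-3)**2 - 49)*(-1/12) = (9 - 49)*(-1/12) = -40*(-1/12) = 10/3 ≈ 3.3333)
-l = -1*10/3 = -10/3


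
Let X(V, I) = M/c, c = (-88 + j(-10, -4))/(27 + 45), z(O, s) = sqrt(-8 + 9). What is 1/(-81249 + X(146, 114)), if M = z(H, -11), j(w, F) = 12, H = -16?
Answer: -19/1543749 ≈ -1.2308e-5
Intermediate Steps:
z(O, s) = 1 (z(O, s) = sqrt(1) = 1)
M = 1
c = -19/18 (c = (-88 + 12)/(27 + 45) = -76/72 = -76*1/72 = -19/18 ≈ -1.0556)
X(V, I) = -18/19 (X(V, I) = 1/(-19/18) = 1*(-18/19) = -18/19)
1/(-81249 + X(146, 114)) = 1/(-81249 - 18/19) = 1/(-1543749/19) = -19/1543749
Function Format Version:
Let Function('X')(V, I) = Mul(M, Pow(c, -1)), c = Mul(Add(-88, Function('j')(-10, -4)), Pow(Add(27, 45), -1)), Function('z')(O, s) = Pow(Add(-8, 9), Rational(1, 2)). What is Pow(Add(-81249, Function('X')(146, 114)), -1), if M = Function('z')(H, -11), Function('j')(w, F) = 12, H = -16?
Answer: Rational(-19, 1543749) ≈ -1.2308e-5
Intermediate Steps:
Function('z')(O, s) = 1 (Function('z')(O, s) = Pow(1, Rational(1, 2)) = 1)
M = 1
c = Rational(-19, 18) (c = Mul(Add(-88, 12), Pow(Add(27, 45), -1)) = Mul(-76, Pow(72, -1)) = Mul(-76, Rational(1, 72)) = Rational(-19, 18) ≈ -1.0556)
Function('X')(V, I) = Rational(-18, 19) (Function('X')(V, I) = Mul(1, Pow(Rational(-19, 18), -1)) = Mul(1, Rational(-18, 19)) = Rational(-18, 19))
Pow(Add(-81249, Function('X')(146, 114)), -1) = Pow(Add(-81249, Rational(-18, 19)), -1) = Pow(Rational(-1543749, 19), -1) = Rational(-19, 1543749)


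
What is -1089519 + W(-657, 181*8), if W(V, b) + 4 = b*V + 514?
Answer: -2040345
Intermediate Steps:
W(V, b) = 510 + V*b (W(V, b) = -4 + (b*V + 514) = -4 + (V*b + 514) = -4 + (514 + V*b) = 510 + V*b)
-1089519 + W(-657, 181*8) = -1089519 + (510 - 118917*8) = -1089519 + (510 - 657*1448) = -1089519 + (510 - 951336) = -1089519 - 950826 = -2040345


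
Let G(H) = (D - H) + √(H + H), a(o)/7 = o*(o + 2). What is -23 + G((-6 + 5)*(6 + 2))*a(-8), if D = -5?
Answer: 985 + 1344*I ≈ 985.0 + 1344.0*I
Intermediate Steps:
a(o) = 7*o*(2 + o) (a(o) = 7*(o*(o + 2)) = 7*(o*(2 + o)) = 7*o*(2 + o))
G(H) = -5 - H + √2*√H (G(H) = (-5 - H) + √(H + H) = (-5 - H) + √(2*H) = (-5 - H) + √2*√H = -5 - H + √2*√H)
-23 + G((-6 + 5)*(6 + 2))*a(-8) = -23 + (-5 - (-6 + 5)*(6 + 2) + √2*√((-6 + 5)*(6 + 2)))*(7*(-8)*(2 - 8)) = -23 + (-5 - (-1)*8 + √2*√(-1*8))*(7*(-8)*(-6)) = -23 + (-5 - 1*(-8) + √2*√(-8))*336 = -23 + (-5 + 8 + √2*(2*I*√2))*336 = -23 + (-5 + 8 + 4*I)*336 = -23 + (3 + 4*I)*336 = -23 + (1008 + 1344*I) = 985 + 1344*I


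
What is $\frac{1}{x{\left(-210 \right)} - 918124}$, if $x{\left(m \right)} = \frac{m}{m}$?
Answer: $- \frac{1}{918123} \approx -1.0892 \cdot 10^{-6}$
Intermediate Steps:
$x{\left(m \right)} = 1$
$\frac{1}{x{\left(-210 \right)} - 918124} = \frac{1}{1 - 918124} = \frac{1}{-918123} = - \frac{1}{918123}$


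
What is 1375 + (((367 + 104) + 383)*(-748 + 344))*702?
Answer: -242199857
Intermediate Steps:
1375 + (((367 + 104) + 383)*(-748 + 344))*702 = 1375 + ((471 + 383)*(-404))*702 = 1375 + (854*(-404))*702 = 1375 - 345016*702 = 1375 - 242201232 = -242199857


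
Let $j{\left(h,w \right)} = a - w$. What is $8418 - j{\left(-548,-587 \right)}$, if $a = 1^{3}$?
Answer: $7830$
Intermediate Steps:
$a = 1$
$j{\left(h,w \right)} = 1 - w$
$8418 - j{\left(-548,-587 \right)} = 8418 - \left(1 - -587\right) = 8418 - \left(1 + 587\right) = 8418 - 588 = 7830$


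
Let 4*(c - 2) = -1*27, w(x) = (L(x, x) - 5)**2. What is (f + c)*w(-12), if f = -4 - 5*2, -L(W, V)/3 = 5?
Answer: -7500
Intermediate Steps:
L(W, V) = -15 (L(W, V) = -3*5 = -15)
w(x) = 400 (w(x) = (-15 - 5)**2 = (-20)**2 = 400)
f = -14 (f = -4 - 10 = -14)
c = -19/4 (c = 2 + (-1*27)/4 = 2 + (1/4)*(-27) = 2 - 27/4 = -19/4 ≈ -4.7500)
(f + c)*w(-12) = (-14 - 19/4)*400 = -75/4*400 = -7500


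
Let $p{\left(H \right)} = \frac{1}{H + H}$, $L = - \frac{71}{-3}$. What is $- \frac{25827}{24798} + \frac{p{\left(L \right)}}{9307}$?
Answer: $- \frac{2844394487}{2731074001} \approx -1.0415$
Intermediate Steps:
$L = \frac{71}{3}$ ($L = \left(-71\right) \left(- \frac{1}{3}\right) = \frac{71}{3} \approx 23.667$)
$p{\left(H \right)} = \frac{1}{2 H}$
$- \frac{25827}{24798} + \frac{p{\left(L \right)}}{9307} = - \frac{25827}{24798} + \frac{\frac{1}{2} \frac{1}{\frac{71}{3}}}{9307} = \left(-25827\right) \frac{1}{24798} + \frac{1}{2} \cdot \frac{3}{71} \cdot \frac{1}{9307} = - \frac{8609}{8266} + \frac{3}{142} \cdot \frac{1}{9307} = - \frac{8609}{8266} + \frac{3}{1321594} = - \frac{2844394487}{2731074001}$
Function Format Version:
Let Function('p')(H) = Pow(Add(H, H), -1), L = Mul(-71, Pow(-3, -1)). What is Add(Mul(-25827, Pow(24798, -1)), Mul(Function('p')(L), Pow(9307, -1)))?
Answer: Rational(-2844394487, 2731074001) ≈ -1.0415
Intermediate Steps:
L = Rational(71, 3) (L = Mul(-71, Rational(-1, 3)) = Rational(71, 3) ≈ 23.667)
Function('p')(H) = Mul(Rational(1, 2), Pow(H, -1)) (Function('p')(H) = Pow(Mul(2, H), -1) = Mul(Rational(1, 2), Pow(H, -1)))
Add(Mul(-25827, Pow(24798, -1)), Mul(Function('p')(L), Pow(9307, -1))) = Add(Mul(-25827, Pow(24798, -1)), Mul(Mul(Rational(1, 2), Pow(Rational(71, 3), -1)), Pow(9307, -1))) = Add(Mul(-25827, Rational(1, 24798)), Mul(Mul(Rational(1, 2), Rational(3, 71)), Rational(1, 9307))) = Add(Rational(-8609, 8266), Mul(Rational(3, 142), Rational(1, 9307))) = Add(Rational(-8609, 8266), Rational(3, 1321594)) = Rational(-2844394487, 2731074001)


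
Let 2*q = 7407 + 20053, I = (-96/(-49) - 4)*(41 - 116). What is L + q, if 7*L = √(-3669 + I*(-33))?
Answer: 13730 + I*√427281/49 ≈ 13730.0 + 13.34*I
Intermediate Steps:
I = 7500/49 (I = (-96*(-1/49) - 4)*(-75) = (96/49 - 4)*(-75) = -100/49*(-75) = 7500/49 ≈ 153.06)
L = I*√427281/49 (L = √(-3669 + (7500/49)*(-33))/7 = √(-3669 - 247500/49)/7 = √(-427281/49)/7 = (I*√427281/7)/7 = I*√427281/49 ≈ 13.34*I)
q = 13730 (q = (7407 + 20053)/2 = (½)*27460 = 13730)
L + q = I*√427281/49 + 13730 = 13730 + I*√427281/49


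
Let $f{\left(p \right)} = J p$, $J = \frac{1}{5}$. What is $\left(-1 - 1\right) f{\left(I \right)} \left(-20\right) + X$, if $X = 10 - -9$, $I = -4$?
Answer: $-13$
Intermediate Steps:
$J = \frac{1}{5} \approx 0.2$
$X = 19$ ($X = 10 + 9 = 19$)
$f{\left(p \right)} = \frac{p}{5}$
$\left(-1 - 1\right) f{\left(I \right)} \left(-20\right) + X = \left(-1 - 1\right) \frac{1}{5} \left(-4\right) \left(-20\right) + 19 = \left(-2\right) \left(- \frac{4}{5}\right) \left(-20\right) + 19 = \frac{8}{5} \left(-20\right) + 19 = -32 + 19 = -13$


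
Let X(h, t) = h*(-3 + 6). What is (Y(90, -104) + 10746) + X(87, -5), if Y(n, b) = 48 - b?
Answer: 11159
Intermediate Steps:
X(h, t) = 3*h (X(h, t) = h*3 = 3*h)
(Y(90, -104) + 10746) + X(87, -5) = ((48 - 1*(-104)) + 10746) + 3*87 = ((48 + 104) + 10746) + 261 = (152 + 10746) + 261 = 10898 + 261 = 11159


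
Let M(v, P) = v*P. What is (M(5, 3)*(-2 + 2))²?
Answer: 0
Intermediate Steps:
M(v, P) = P*v
(M(5, 3)*(-2 + 2))² = ((3*5)*(-2 + 2))² = (15*0)² = 0² = 0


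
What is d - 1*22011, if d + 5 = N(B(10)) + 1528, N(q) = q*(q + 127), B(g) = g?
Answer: -19118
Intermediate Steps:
N(q) = q*(127 + q)
d = 2893 (d = -5 + (10*(127 + 10) + 1528) = -5 + (10*137 + 1528) = -5 + (1370 + 1528) = -5 + 2898 = 2893)
d - 1*22011 = 2893 - 1*22011 = 2893 - 22011 = -19118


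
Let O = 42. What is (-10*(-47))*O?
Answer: 19740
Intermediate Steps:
(-10*(-47))*O = -10*(-47)*42 = 470*42 = 19740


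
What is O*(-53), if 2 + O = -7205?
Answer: 381971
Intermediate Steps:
O = -7207 (O = -2 - 7205 = -7207)
O*(-53) = -7207*(-53) = 381971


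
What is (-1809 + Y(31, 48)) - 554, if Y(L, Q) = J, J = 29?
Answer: -2334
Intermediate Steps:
Y(L, Q) = 29
(-1809 + Y(31, 48)) - 554 = (-1809 + 29) - 554 = -1780 - 554 = -2334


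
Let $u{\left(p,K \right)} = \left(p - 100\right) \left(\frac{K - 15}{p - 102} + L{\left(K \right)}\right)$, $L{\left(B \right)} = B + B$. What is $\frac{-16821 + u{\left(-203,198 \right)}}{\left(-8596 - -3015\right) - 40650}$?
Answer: $\frac{683136}{231155} \approx 2.9553$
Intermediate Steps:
$L{\left(B \right)} = 2 B$
$u{\left(p,K \right)} = \left(-100 + p\right) \left(2 K + \frac{-15 + K}{-102 + p}\right)$ ($u{\left(p,K \right)} = \left(p - 100\right) \left(\frac{K - 15}{p - 102} + 2 K\right) = \left(-100 + p\right) \left(\frac{-15 + K}{-102 + p} + 2 K\right) = \left(-100 + p\right) \left(2 K + \frac{-15 + K}{-102 + p}\right)$)
$\frac{-16821 + u{\left(-203,198 \right)}}{\left(-8596 - -3015\right) - 40650} = \frac{-16821 + \frac{1500 - -3045 + 20300 \cdot 198 - 79794 \left(-203\right) + 2 \cdot 198 \left(-203\right)^{2}}{-102 - 203}}{\left(-8596 - -3015\right) - 40650} = \frac{-16821 + \frac{1500 + 3045 + 4019400 + 16198182 + 2 \cdot 198 \cdot 41209}{-305}}{\left(-8596 + 3015\right) - 40650} = \frac{-16821 - \frac{1500 + 3045 + 4019400 + 16198182 + 16318764}{305}}{-5581 - 40650} = \frac{-16821 - \frac{599031}{5}}{-46231} = \left(-16821 - \frac{599031}{5}\right) \left(- \frac{1}{46231}\right) = \left(- \frac{683136}{5}\right) \left(- \frac{1}{46231}\right) = \frac{683136}{231155}$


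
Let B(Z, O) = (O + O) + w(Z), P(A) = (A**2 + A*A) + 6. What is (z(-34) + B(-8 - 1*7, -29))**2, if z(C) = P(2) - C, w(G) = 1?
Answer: 81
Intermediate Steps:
P(A) = 6 + 2*A**2 (P(A) = (A**2 + A**2) + 6 = 2*A**2 + 6 = 6 + 2*A**2)
B(Z, O) = 1 + 2*O (B(Z, O) = (O + O) + 1 = 2*O + 1 = 1 + 2*O)
z(C) = 14 - C (z(C) = (6 + 2*2**2) - C = (6 + 2*4) - C = (6 + 8) - C = 14 - C)
(z(-34) + B(-8 - 1*7, -29))**2 = ((14 - 1*(-34)) + (1 + 2*(-29)))**2 = ((14 + 34) + (1 - 58))**2 = (48 - 57)**2 = (-9)**2 = 81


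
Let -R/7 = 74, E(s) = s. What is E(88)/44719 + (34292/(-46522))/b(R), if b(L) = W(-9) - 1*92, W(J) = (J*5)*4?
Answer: 661763635/141468377624 ≈ 0.0046778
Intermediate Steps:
W(J) = 20*J (W(J) = (5*J)*4 = 20*J)
R = -518 (R = -7*74 = -518)
b(L) = -272 (b(L) = 20*(-9) - 1*92 = -180 - 92 = -272)
E(88)/44719 + (34292/(-46522))/b(R) = 88/44719 + (34292/(-46522))/(-272) = 88*(1/44719) + (34292*(-1/46522))*(-1/272) = 88/44719 - 17146/23261*(-1/272) = 88/44719 + 8573/3163496 = 661763635/141468377624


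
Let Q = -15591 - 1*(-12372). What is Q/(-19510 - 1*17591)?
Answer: 1073/12367 ≈ 0.086763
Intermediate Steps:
Q = -3219 (Q = -15591 + 12372 = -3219)
Q/(-19510 - 1*17591) = -3219/(-19510 - 1*17591) = -3219/(-19510 - 17591) = -3219/(-37101) = -3219*(-1/37101) = 1073/12367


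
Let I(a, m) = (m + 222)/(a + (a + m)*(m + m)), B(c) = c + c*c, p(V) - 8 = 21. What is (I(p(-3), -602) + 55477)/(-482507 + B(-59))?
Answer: -12758248979/110176934095 ≈ -0.11580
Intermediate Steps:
p(V) = 29 (p(V) = 8 + 21 = 29)
B(c) = c + c**2
I(a, m) = (222 + m)/(a + 2*m*(a + m)) (I(a, m) = (222 + m)/(a + (a + m)*(2*m)) = (222 + m)/(a + 2*m*(a + m)))
(I(p(-3), -602) + 55477)/(-482507 + B(-59)) = ((222 - 602)/(29 + 2*(-602)**2 + 2*29*(-602)) + 55477)/(-482507 - 59*(1 - 59)) = (-380/(29 + 2*362404 - 34916) + 55477)/(-482507 - 59*(-58)) = (-380/(29 + 724808 - 34916) + 55477)/(-482507 + 3422) = (-380/689921 + 55477)/(-479085) = ((1/689921)*(-380) + 55477)*(-1/479085) = (-380/689921 + 55477)*(-1/479085) = (38274746937/689921)*(-1/479085) = -12758248979/110176934095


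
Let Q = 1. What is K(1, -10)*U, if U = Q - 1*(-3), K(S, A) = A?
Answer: -40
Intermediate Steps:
U = 4 (U = 1 - 1*(-3) = 1 + 3 = 4)
K(1, -10)*U = -10*4 = -40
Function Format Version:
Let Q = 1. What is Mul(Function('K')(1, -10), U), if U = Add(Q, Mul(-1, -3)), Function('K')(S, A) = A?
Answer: -40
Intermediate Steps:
U = 4 (U = Add(1, Mul(-1, -3)) = Add(1, 3) = 4)
Mul(Function('K')(1, -10), U) = Mul(-10, 4) = -40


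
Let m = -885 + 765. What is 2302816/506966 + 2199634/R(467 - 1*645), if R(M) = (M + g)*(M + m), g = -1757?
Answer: 610753110131/73082951145 ≈ 8.3570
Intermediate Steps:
m = -120
R(M) = (-1757 + M)*(-120 + M) (R(M) = (M - 1757)*(M - 120) = (-1757 + M)*(-120 + M))
2302816/506966 + 2199634/R(467 - 1*645) = 2302816/506966 + 2199634/(210840 + (467 - 1*645)² - 1877*(467 - 1*645)) = 2302816*(1/506966) + 2199634/(210840 + (467 - 645)² - 1877*(467 - 645)) = 1151408/253483 + 2199634/(210840 + (-178)² - 1877*(-178)) = 1151408/253483 + 2199634/(210840 + 31684 + 334106) = 1151408/253483 + 2199634/576630 = 1151408/253483 + 2199634*(1/576630) = 1151408/253483 + 1099817/288315 = 610753110131/73082951145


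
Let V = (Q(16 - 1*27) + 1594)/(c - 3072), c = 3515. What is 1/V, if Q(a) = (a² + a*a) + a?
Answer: 443/1825 ≈ 0.24274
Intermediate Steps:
Q(a) = a + 2*a² (Q(a) = (a² + a²) + a = 2*a² + a = a + 2*a²)
V = 1825/443 (V = ((16 - 1*27)*(1 + 2*(16 - 1*27)) + 1594)/(3515 - 3072) = ((16 - 27)*(1 + 2*(16 - 27)) + 1594)/443 = (-11*(1 + 2*(-11)) + 1594)*(1/443) = (-11*(1 - 22) + 1594)*(1/443) = (-11*(-21) + 1594)*(1/443) = (231 + 1594)*(1/443) = 1825*(1/443) = 1825/443 ≈ 4.1196)
1/V = 1/(1825/443) = 443/1825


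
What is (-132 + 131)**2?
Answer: 1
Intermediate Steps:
(-132 + 131)**2 = (-1)**2 = 1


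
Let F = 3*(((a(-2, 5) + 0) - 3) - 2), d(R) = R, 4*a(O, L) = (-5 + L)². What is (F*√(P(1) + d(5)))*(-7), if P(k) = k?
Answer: 105*√6 ≈ 257.20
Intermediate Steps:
a(O, L) = (-5 + L)²/4
F = -15 (F = 3*((((-5 + 5)²/4 + 0) - 3) - 2) = 3*((((¼)*0² + 0) - 3) - 2) = 3*((((¼)*0 + 0) - 3) - 2) = 3*(((0 + 0) - 3) - 2) = 3*((0 - 3) - 2) = 3*(-3 - 2) = 3*(-5) = -15)
(F*√(P(1) + d(5)))*(-7) = -15*√(1 + 5)*(-7) = -15*√6*(-7) = 105*√6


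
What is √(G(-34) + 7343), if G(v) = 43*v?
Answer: √5881 ≈ 76.688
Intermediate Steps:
√(G(-34) + 7343) = √(43*(-34) + 7343) = √(-1462 + 7343) = √5881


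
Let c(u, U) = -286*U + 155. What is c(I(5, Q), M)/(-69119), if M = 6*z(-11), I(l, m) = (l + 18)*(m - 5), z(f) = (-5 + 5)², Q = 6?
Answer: -155/69119 ≈ -0.0022425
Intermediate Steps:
z(f) = 0 (z(f) = 0² = 0)
I(l, m) = (-5 + m)*(18 + l) (I(l, m) = (18 + l)*(-5 + m) = (-5 + m)*(18 + l))
M = 0 (M = 6*0 = 0)
c(u, U) = 155 - 286*U
c(I(5, Q), M)/(-69119) = (155 - 286*0)/(-69119) = (155 + 0)*(-1/69119) = 155*(-1/69119) = -155/69119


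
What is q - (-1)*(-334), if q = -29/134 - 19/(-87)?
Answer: -3893749/11658 ≈ -334.00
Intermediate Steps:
q = 23/11658 (q = -29*1/134 - 19*(-1/87) = -29/134 + 19/87 = 23/11658 ≈ 0.0019729)
q - (-1)*(-334) = 23/11658 - (-1)*(-334) = 23/11658 - 1*334 = 23/11658 - 334 = -3893749/11658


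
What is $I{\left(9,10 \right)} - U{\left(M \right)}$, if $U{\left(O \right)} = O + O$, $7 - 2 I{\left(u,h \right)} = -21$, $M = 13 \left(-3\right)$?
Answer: $92$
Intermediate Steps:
$M = -39$
$I{\left(u,h \right)} = 14$ ($I{\left(u,h \right)} = \frac{7}{2} - - \frac{21}{2} = \frac{7}{2} + \frac{21}{2} = 14$)
$U{\left(O \right)} = 2 O$
$I{\left(9,10 \right)} - U{\left(M \right)} = 14 - 2 \left(-39\right) = 14 - -78 = 14 + 78 = 92$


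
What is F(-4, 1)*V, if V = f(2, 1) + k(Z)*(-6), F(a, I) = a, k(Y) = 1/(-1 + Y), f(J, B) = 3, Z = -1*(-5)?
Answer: -6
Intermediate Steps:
Z = 5
V = 3/2 (V = 3 - 6/(-1 + 5) = 3 - 6/4 = 3 + (1/4)*(-6) = 3 - 3/2 = 3/2 ≈ 1.5000)
F(-4, 1)*V = -4*3/2 = -6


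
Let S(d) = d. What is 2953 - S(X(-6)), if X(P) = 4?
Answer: 2949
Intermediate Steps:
2953 - S(X(-6)) = 2953 - 1*4 = 2953 - 4 = 2949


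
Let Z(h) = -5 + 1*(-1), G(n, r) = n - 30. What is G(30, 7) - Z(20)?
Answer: 6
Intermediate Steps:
G(n, r) = -30 + n
Z(h) = -6 (Z(h) = -5 - 1 = -6)
G(30, 7) - Z(20) = (-30 + 30) - 1*(-6) = 0 + 6 = 6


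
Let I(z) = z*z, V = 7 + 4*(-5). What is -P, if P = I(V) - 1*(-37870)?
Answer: -38039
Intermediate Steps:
V = -13 (V = 7 - 20 = -13)
I(z) = z²
P = 38039 (P = (-13)² - 1*(-37870) = 169 + 37870 = 38039)
-P = -1*38039 = -38039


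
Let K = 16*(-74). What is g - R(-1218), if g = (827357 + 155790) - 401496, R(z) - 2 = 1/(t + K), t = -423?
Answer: 934709944/1607 ≈ 5.8165e+5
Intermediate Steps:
K = -1184
R(z) = 3213/1607 (R(z) = 2 + 1/(-423 - 1184) = 2 + 1/(-1607) = 2 - 1/1607 = 3213/1607)
g = 581651 (g = 983147 - 401496 = 581651)
g - R(-1218) = 581651 - 1*3213/1607 = 581651 - 3213/1607 = 934709944/1607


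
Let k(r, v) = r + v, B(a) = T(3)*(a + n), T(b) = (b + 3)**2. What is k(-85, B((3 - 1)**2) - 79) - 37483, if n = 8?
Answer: -37215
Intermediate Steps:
T(b) = (3 + b)**2
B(a) = 288 + 36*a (B(a) = (3 + 3)**2*(a + 8) = 6**2*(8 + a) = 36*(8 + a) = 288 + 36*a)
k(-85, B((3 - 1)**2) - 79) - 37483 = (-85 + ((288 + 36*(3 - 1)**2) - 79)) - 37483 = (-85 + ((288 + 36*2**2) - 79)) - 37483 = (-85 + ((288 + 36*4) - 79)) - 37483 = (-85 + ((288 + 144) - 79)) - 37483 = (-85 + (432 - 79)) - 37483 = (-85 + 353) - 37483 = 268 - 37483 = -37215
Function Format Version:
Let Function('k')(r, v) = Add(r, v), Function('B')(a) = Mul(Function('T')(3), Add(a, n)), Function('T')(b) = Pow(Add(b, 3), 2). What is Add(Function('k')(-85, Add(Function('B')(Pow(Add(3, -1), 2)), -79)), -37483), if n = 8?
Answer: -37215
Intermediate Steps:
Function('T')(b) = Pow(Add(3, b), 2)
Function('B')(a) = Add(288, Mul(36, a)) (Function('B')(a) = Mul(Pow(Add(3, 3), 2), Add(a, 8)) = Mul(Pow(6, 2), Add(8, a)) = Mul(36, Add(8, a)) = Add(288, Mul(36, a)))
Add(Function('k')(-85, Add(Function('B')(Pow(Add(3, -1), 2)), -79)), -37483) = Add(Add(-85, Add(Add(288, Mul(36, Pow(Add(3, -1), 2))), -79)), -37483) = Add(Add(-85, Add(Add(288, Mul(36, Pow(2, 2))), -79)), -37483) = Add(Add(-85, Add(Add(288, Mul(36, 4)), -79)), -37483) = Add(Add(-85, Add(Add(288, 144), -79)), -37483) = Add(Add(-85, Add(432, -79)), -37483) = Add(Add(-85, 353), -37483) = Add(268, -37483) = -37215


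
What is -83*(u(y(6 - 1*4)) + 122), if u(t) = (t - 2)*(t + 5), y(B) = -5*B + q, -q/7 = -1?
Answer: -9296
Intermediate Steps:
q = 7 (q = -7*(-1) = 7)
y(B) = 7 - 5*B (y(B) = -5*B + 7 = 7 - 5*B)
u(t) = (-2 + t)*(5 + t)
-83*(u(y(6 - 1*4)) + 122) = -83*((-10 + (7 - 5*(6 - 1*4))² + 3*(7 - 5*(6 - 1*4))) + 122) = -83*((-10 + (7 - 5*(6 - 4))² + 3*(7 - 5*(6 - 4))) + 122) = -83*((-10 + (7 - 5*2)² + 3*(7 - 5*2)) + 122) = -83*((-10 + (7 - 10)² + 3*(7 - 10)) + 122) = -83*((-10 + (-3)² + 3*(-3)) + 122) = -83*((-10 + 9 - 9) + 122) = -83*(-10 + 122) = -83*112 = -9296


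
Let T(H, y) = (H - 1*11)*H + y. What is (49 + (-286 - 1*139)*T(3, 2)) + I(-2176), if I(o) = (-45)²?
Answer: 11424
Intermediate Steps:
T(H, y) = y + H*(-11 + H) (T(H, y) = (H - 11)*H + y = (-11 + H)*H + y = H*(-11 + H) + y = y + H*(-11 + H))
I(o) = 2025
(49 + (-286 - 1*139)*T(3, 2)) + I(-2176) = (49 + (-286 - 1*139)*(2 + 3² - 11*3)) + 2025 = (49 + (-286 - 139)*(2 + 9 - 33)) + 2025 = (49 - 425*(-22)) + 2025 = (49 + 9350) + 2025 = 9399 + 2025 = 11424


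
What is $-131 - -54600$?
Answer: $54469$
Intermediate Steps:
$-131 - -54600 = -131 + 54600 = 54469$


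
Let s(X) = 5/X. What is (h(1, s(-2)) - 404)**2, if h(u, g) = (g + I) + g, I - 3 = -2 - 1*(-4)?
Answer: 163216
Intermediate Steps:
I = 5 (I = 3 + (-2 - 1*(-4)) = 3 + (-2 + 4) = 3 + 2 = 5)
h(u, g) = 5 + 2*g (h(u, g) = (g + 5) + g = (5 + g) + g = 5 + 2*g)
(h(1, s(-2)) - 404)**2 = ((5 + 2*(5/(-2))) - 404)**2 = ((5 + 2*(5*(-1/2))) - 404)**2 = ((5 + 2*(-5/2)) - 404)**2 = ((5 - 5) - 404)**2 = (0 - 404)**2 = (-404)**2 = 163216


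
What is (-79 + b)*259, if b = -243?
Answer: -83398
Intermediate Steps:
(-79 + b)*259 = (-79 - 243)*259 = -322*259 = -83398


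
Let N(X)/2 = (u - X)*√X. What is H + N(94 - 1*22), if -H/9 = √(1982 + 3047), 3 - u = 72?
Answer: -1692*√2 - 9*√5029 ≈ -3031.1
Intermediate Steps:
u = -69 (u = 3 - 1*72 = 3 - 72 = -69)
H = -9*√5029 (H = -9*√(1982 + 3047) = -9*√5029 ≈ -638.24)
N(X) = 2*√X*(-69 - X) (N(X) = 2*((-69 - X)*√X) = 2*(√X*(-69 - X)) = 2*√X*(-69 - X))
H + N(94 - 1*22) = -9*√5029 + 2*√(94 - 1*22)*(-69 - (94 - 1*22)) = -9*√5029 + 2*√(94 - 22)*(-69 - (94 - 22)) = -9*√5029 + 2*√72*(-69 - 1*72) = -9*√5029 + 2*(6*√2)*(-69 - 72) = -9*√5029 + 2*(6*√2)*(-141) = -9*√5029 - 1692*√2 = -1692*√2 - 9*√5029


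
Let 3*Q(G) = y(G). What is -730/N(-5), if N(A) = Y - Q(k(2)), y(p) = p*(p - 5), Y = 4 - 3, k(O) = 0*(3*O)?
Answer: -730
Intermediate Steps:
k(O) = 0
Y = 1
y(p) = p*(-5 + p)
Q(G) = G*(-5 + G)/3 (Q(G) = (G*(-5 + G))/3 = G*(-5 + G)/3)
N(A) = 1 (N(A) = 1 - 0*(-5 + 0)/3 = 1 - 0*(-5)/3 = 1 - 1*0 = 1 + 0 = 1)
-730/N(-5) = -730/1 = -730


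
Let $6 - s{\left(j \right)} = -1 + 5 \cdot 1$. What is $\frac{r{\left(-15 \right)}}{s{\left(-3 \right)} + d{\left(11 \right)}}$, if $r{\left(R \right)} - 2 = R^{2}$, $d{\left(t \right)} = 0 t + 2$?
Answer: $\frac{227}{4} \approx 56.75$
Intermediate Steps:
$s{\left(j \right)} = 2$ ($s{\left(j \right)} = 6 - \left(-1 + 5 \cdot 1\right) = 6 - \left(-1 + 5\right) = 6 - 4 = 2$)
$d{\left(t \right)} = 2$ ($d{\left(t \right)} = 0 + 2 = 2$)
$r{\left(R \right)} = 2 + R^{2}$
$\frac{r{\left(-15 \right)}}{s{\left(-3 \right)} + d{\left(11 \right)}} = \frac{2 + \left(-15\right)^{2}}{2 + 2} = \frac{2 + 225}{4} = 227 \cdot \frac{1}{4} = \frac{227}{4}$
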